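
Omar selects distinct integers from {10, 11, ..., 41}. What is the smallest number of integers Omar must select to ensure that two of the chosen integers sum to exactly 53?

18

A set avoiding the sum 53 can contain at most one of each pair {x, 53−x}, plus the 2 elements whose complement lies outside the range.
The integers 10, …, 26 (17 of them) are such a set: any two sum to at least 10+11 = 21 and at most 25+26 = 51 < 53.
Any 18th integer completes one of the 15 pairs, so 18 choices force a sum of 53.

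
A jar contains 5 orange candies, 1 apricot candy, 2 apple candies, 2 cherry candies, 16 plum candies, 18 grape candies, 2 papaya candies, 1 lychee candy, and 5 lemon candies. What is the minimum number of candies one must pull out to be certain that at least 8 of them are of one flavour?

Pigeonhole: the 9 flavours are the holes; the candies drawn are the pigeons.
To avoid 8 of any one flavour, the worst case takes at most 7 of each flavour, or every candy of a flavour that has fewer than 7.
That gives 5 + 1 + 2 + 2 + 7 + 7 + 2 + 1 + 5 = 32 candies with no flavour reaching 8.
The next candy forces some flavour to 8, so 32 + 1 = 33.

33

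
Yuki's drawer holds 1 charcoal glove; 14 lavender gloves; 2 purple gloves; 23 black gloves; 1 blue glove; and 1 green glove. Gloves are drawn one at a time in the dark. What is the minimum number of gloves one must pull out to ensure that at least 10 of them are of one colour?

By pigeonhole, put each drawn glove into a box by colour. The largest draw with every box below 10 takes min(count, 9) from each colour; colours with fewer than 9 contribute all they have.
Σ min(cᵢ, 9) = 1 + 9 + 2 + 9 + 1 + 1 = 23.
Draw number 23 + 1 = 24 must push one box to 10.

24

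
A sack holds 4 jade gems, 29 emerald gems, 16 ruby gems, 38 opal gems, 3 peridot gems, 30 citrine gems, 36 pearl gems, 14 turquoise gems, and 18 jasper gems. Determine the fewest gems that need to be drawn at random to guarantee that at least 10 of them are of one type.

An adversary could hand out at most 9 gems per type (jade, peridot run out sooner): 4 + 9 + 9 + 9 + 3 + 9 + 9 + 9 + 9 = 70 gems and still no type has 10.
One more gem lands in a type already at 9, so 71 draws are enough and 70 are not.

71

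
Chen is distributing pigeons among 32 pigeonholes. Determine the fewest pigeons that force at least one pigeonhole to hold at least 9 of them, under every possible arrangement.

257

With 256 pigeons one could put exactly 8 in each of the 32 pigeonholes, and no pigeonhole would reach 9.
By pigeonhole, one more pigeon must land in a pigeonhole that already has 8, giving it 9.
So 32 × 8 + 1 = 257 pigeons are required.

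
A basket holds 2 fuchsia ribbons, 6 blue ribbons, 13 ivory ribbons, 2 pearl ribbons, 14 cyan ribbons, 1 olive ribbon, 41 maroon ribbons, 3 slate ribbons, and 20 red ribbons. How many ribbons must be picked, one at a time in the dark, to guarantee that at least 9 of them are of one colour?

47

The 9 colours are the holes; the ribbons drawn are the pigeons.
To avoid 9 of any one colour, the worst case takes at most 8 of each colour, or every ribbon of a colour that has fewer than 8.
That gives 2 + 6 + 8 + 2 + 8 + 1 + 8 + 3 + 8 = 46 ribbons with no colour reaching 9.
The next ribbon forces some colour to 9, so 46 + 1 = 47.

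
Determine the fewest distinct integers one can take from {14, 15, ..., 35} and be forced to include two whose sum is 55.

15

Group the elements by complementary pair {x, 55−x}: {20,35}, {21,34}, {22,33}, …, giving 8 two-element pairs and 6 integers whose partner 55−x falls outside [14,35].
Treating each of those 14 groups as a pigeonhole, one can pick one integer per group — 14 integers — with no two summing to 55.
The 15th integer lands in an occupied pair, forcing a sum of 55.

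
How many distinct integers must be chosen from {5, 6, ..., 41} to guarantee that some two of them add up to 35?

25

Two chosen integers sum to 35 exactly when both halves of some pair {x, 35−x} with 5 ≤ x ≤ 35−x ≤ 30 are chosen — 13 such pairs.
The remaining 11 elements (those with no distinct partner in range) can never complete a 35-sum, so the worst case takes all of them and one from each pair: 11 + 13 = 24.
By pigeonhole, the 25th integer has to be the second member of some pair, so 24 + 1 = 25.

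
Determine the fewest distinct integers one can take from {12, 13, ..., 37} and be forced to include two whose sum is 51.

Two chosen integers sum to 51 exactly when both halves of some pair {x, 51−x} with 14 ≤ x ≤ 51−x ≤ 37 are chosen — 12 such pairs.
The remaining 2 elements (those with no distinct partner in range) can never complete a 51-sum, so the worst case takes all of them and one from each pair: 2 + 12 = 14.
The 15th integer has to be the second member of some pair, so 14 + 1 = 15.

15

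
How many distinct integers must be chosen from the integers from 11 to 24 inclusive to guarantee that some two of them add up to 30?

Two chosen integers sum to 30 exactly when both halves of some pair {x, 30−x} with 11 ≤ x ≤ 30−x ≤ 19 are chosen — 4 such pairs.
The remaining 6 elements (those with no distinct partner in range) can never complete a 30-sum, so the worst case takes all of them and one from each pair: 6 + 4 = 10.
The 11th integer has to be the second member of some pair, so 10 + 1 = 11.

11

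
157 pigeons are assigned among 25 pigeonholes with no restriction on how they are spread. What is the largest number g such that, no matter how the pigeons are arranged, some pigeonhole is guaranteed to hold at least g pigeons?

7

By pigeonhole, the 25 pigeonholes are the holes and the 157 pigeons are the pigeons.
If every pigeonhole held at most 6 pigeons, the total would be at most 25 × 6 = 150, which is less than 157.
So some pigeonhole holds at least ⌈157/25⌉ = 7 pigeons.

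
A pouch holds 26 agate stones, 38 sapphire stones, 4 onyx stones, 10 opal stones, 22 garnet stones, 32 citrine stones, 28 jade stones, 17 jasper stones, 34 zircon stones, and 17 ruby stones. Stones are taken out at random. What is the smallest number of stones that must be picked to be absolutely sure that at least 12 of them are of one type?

The 10 types are the holes; the stones drawn are the pigeons.
To avoid 12 of any one type, the worst case takes at most 11 of each type, or every stone of a type that has fewer than 11.
That gives 11 + 11 + 4 + 10 + 11 + 11 + 11 + 11 + 11 + 11 = 102 stones with no type reaching 12.
The next stone forces some type to 12, so 102 + 1 = 103.

103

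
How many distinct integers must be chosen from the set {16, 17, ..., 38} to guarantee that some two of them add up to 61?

16

Group the elements by complementary pair {x, 61−x}: {23,38}, {24,37}, {25,36}, …, giving 8 two-element pairs and 7 integers whose partner 61−x falls outside [16,38].
By pigeonhole, treating each of those 15 groups as a pigeonhole, one can pick one integer per group — 15 integers — with no two summing to 61.
The 16th integer lands in an occupied pair, forcing a sum of 61.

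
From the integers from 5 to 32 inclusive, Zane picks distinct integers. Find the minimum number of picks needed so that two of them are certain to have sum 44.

Two chosen integers sum to 44 exactly when both halves of some pair {x, 44−x} with 12 ≤ x ≤ 44−x ≤ 32 are chosen — 10 such pairs.
The remaining 8 elements (those with no distinct partner in range) can never complete a 44-sum, so the worst case takes all of them and one from each pair: 8 + 10 = 18.
By pigeonhole, the 19th integer has to be the second member of some pair, so 18 + 1 = 19.

19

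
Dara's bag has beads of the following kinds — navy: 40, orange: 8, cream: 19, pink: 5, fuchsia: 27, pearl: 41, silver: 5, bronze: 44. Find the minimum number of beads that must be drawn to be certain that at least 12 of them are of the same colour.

An adversary could hand out at most 11 beads per colour (orange, pink, silver run out sooner): 11 + 8 + 11 + 5 + 11 + 11 + 5 + 11 = 73 beads and still no colour has 12.
Pigeonhole: one more bead lands in a colour already at 11, so 74 draws are enough and 73 are not.

74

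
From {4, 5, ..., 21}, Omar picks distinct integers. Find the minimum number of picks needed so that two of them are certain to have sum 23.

Two chosen integers sum to 23 exactly when both halves of some pair {x, 23−x} with 4 ≤ x ≤ 23−x ≤ 19 are chosen — 8 such pairs.
The remaining 2 elements (those with no distinct partner in range) can never complete a 23-sum, so the worst case takes all of them and one from each pair: 2 + 8 = 10.
By pigeonhole, the 11th integer has to be the second member of some pair, so 10 + 1 = 11.

11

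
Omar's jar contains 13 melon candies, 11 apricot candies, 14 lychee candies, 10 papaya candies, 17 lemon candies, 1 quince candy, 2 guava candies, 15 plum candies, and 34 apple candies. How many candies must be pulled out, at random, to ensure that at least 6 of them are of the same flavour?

An adversary could hand out at most 5 candies per flavour (quince, guava run out sooner): 5 + 5 + 5 + 5 + 5 + 1 + 2 + 5 + 5 = 38 candies and still no flavour has 6.
Pigeonhole: one more candy lands in a flavour already at 5, so 39 draws are enough and 38 are not.

39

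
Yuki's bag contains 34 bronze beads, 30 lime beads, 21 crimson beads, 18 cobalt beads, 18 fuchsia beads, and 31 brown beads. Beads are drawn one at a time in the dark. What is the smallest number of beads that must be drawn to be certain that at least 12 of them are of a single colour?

An adversary could hand out at most 11 beads per colour: 11 + 11 + 11 + 11 + 11 + 11 = 66 beads and still no colour has 12.
By pigeonhole, one more bead lands in a colour already at 11, so 67 draws are enough and 66 are not.

67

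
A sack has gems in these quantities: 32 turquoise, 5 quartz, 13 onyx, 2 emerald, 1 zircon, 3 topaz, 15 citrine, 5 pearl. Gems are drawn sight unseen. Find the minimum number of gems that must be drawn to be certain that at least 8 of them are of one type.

38

Put each drawn gem into a box by type. The largest draw with every box below 8 takes min(count, 7) from each type; types with fewer than 7 contribute all they have.
Σ min(cᵢ, 7) = 7 + 5 + 7 + 2 + 1 + 3 + 7 + 5 = 37.
Draw number 37 + 1 = 38 must push one box to 8.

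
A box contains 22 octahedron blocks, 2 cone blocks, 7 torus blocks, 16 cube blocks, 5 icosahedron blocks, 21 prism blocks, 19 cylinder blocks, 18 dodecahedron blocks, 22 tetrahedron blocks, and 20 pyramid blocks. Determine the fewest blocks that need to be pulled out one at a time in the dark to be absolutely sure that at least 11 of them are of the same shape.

By pigeonhole, put each drawn block into a box by shape. The largest draw with every box below 11 takes min(count, 10) from each shape; shapes with fewer than 10 contribute all they have.
Σ min(cᵢ, 10) = 10 + 2 + 7 + 10 + 5 + 10 + 10 + 10 + 10 + 10 = 84.
Draw number 84 + 1 = 85 must push one box to 11.

85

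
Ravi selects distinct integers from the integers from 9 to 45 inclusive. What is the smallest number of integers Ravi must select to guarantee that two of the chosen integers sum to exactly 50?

Two chosen integers sum to 50 exactly when both halves of some pair {x, 50−x} with 9 ≤ x ≤ 50−x ≤ 41 are chosen — 16 such pairs.
The remaining 5 elements (those with no distinct partner in range) can never complete a 50-sum, so the worst case takes all of them and one from each pair: 5 + 16 = 21.
The 22nd integer has to be the second member of some pair, so 21 + 1 = 22.

22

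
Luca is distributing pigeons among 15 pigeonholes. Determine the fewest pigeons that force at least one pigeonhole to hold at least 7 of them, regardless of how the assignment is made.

With 90 pigeons one could put exactly 6 in each of the 15 pigeonholes, and no pigeonhole would reach 7.
One more pigeon must land in a pigeonhole that already has 6, giving it 7.
So 15 × 6 + 1 = 91 pigeons are required.

91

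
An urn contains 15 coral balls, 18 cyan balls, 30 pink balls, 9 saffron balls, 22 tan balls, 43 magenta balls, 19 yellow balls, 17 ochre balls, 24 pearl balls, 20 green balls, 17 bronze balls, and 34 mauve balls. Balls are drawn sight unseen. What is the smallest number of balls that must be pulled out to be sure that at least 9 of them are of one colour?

By the pigeonhole principle, the 12 colours are the holes; the balls drawn are the pigeons.
To avoid 9 of any one colour, the worst case takes at most 8 of each colour.
That gives 8 + 8 + 8 + 8 + 8 + 8 + 8 + 8 + 8 + 8 + 8 + 8 = 96 balls with no colour reaching 9.
The next ball forces some colour to 9, so 96 + 1 = 97.

97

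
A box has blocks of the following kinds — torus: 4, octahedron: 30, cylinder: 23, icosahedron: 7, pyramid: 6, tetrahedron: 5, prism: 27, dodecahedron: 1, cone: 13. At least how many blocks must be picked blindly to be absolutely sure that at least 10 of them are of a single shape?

Put each drawn block into a box by shape. The largest draw with every box below 10 takes min(count, 9) from each shape; shapes with fewer than 9 contribute all they have.
Σ min(cᵢ, 9) = 4 + 9 + 9 + 7 + 6 + 5 + 9 + 1 + 9 = 59.
Draw number 59 + 1 = 60 must push one box to 10.

60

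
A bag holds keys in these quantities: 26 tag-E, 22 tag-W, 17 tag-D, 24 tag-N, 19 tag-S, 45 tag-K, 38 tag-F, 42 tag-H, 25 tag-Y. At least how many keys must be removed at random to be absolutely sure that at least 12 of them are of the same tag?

The 9 tags are the holes; the keys drawn are the pigeons.
To avoid 12 of any one tag, the worst case takes at most 11 of each tag.
That gives 11 + 11 + 11 + 11 + 11 + 11 + 11 + 11 + 11 = 99 keys with no tag reaching 12.
The next key forces some tag to 12, so 99 + 1 = 100.

100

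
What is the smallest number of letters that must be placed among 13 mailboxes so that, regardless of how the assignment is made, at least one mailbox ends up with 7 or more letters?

79

With 78 letters one could put exactly 6 in each of the 13 mailboxes, and no mailbox would reach 7.
One more letter must land in a mailbox that already has 6, giving it 7.
So 13 × 6 + 1 = 79 letters are required.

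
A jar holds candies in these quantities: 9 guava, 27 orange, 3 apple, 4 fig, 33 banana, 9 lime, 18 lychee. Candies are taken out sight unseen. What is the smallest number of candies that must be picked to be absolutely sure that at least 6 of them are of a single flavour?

33

By the pigeonhole principle, the 7 flavours are the holes; the candies drawn are the pigeons.
To avoid 6 of any one flavour, the worst case takes at most 5 of each flavour, or every candy of a flavour that has fewer than 5.
That gives 5 + 5 + 3 + 4 + 5 + 5 + 5 = 32 candies with no flavour reaching 6.
The next candy forces some flavour to 6, so 32 + 1 = 33.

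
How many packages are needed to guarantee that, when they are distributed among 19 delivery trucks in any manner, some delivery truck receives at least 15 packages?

267

With 266 packages one could put exactly 14 in each of the 19 delivery trucks, and no delivery truck would reach 15.
One more package must land in a delivery truck that already has 14, giving it 15.
So 19 × 14 + 1 = 267 packages are required.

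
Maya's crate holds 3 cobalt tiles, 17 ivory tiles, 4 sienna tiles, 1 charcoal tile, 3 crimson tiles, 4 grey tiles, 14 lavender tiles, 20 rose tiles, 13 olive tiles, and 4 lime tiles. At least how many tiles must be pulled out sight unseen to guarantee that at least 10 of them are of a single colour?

Put each drawn tile into a box by colour. The largest draw with every box below 10 takes min(count, 9) from each colour; colours with fewer than 9 contribute all they have.
Σ min(cᵢ, 9) = 3 + 9 + 4 + 1 + 3 + 4 + 9 + 9 + 9 + 4 = 55.
Draw number 55 + 1 = 56 must push one box to 10.

56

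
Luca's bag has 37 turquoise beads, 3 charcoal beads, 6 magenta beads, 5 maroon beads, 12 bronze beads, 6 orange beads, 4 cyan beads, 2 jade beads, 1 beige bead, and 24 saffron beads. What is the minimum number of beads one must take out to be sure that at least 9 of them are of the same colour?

52

An adversary could hand out at most 8 beads per colour (7 colours run out sooner): 8 + 3 + 6 + 5 + 8 + 6 + 4 + 2 + 1 + 8 = 51 beads and still no colour has 9.
One more bead lands in a colour already at 8, so 52 draws are enough and 51 are not.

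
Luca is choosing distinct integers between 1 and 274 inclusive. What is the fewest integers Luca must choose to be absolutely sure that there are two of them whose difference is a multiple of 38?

Integers whose pairwise differences are multiples of 38 are exactly those sharing a remainder mod 38. The 38 residue classes mod 38 are the pigeonholes.
With 38 integers one could put 1 in each residue class and have no class reach 2.
The 39th integer pushes some class to 2, so 38·1 + 1 = 39.

39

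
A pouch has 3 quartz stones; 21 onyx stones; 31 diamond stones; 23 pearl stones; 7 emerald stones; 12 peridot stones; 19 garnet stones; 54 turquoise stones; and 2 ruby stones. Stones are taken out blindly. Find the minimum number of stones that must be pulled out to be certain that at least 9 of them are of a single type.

61

Pigeonhole: put each drawn stone into a box by type. The largest draw with every box below 9 takes min(count, 8) from each type; types with fewer than 8 contribute all they have.
Σ min(cᵢ, 8) = 3 + 8 + 8 + 8 + 7 + 8 + 8 + 8 + 2 = 60.
Draw number 60 + 1 = 61 must push one box to 9.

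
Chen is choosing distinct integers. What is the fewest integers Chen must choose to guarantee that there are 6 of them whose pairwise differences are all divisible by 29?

146

Integers whose pairwise differences are multiples of 29 are exactly those sharing a remainder mod 29. By pigeonhole, the 29 residue classes mod 29 are the pigeonholes.
With 145 integers one could put 5 in each residue class and have no class reach 6.
The 146th integer pushes some class to 6, so 29·5 + 1 = 146.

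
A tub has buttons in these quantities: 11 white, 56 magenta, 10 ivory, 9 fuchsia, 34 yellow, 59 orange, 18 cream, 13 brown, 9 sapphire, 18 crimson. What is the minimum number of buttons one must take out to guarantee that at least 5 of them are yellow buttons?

In the worst case for collecting yellow buttons, every non-yellow button comes out first.
There are 11 + 56 + 10 + 9 + 59 + 18 + 13 + 9 + 18 = 203 non-yellow buttons altogether.
After those, each further button must be yellow, so 203 + 5 = 208 draws guarantee 5 yellow buttons.

208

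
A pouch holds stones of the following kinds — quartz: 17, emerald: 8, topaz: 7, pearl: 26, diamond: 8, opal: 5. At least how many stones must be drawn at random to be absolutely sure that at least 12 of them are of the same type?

51

Put each drawn stone into a box by type. The largest draw with every box below 12 takes min(count, 11) from each type; types with fewer than 11 contribute all they have.
Σ min(cᵢ, 11) = 11 + 8 + 7 + 11 + 8 + 5 = 50.
Draw number 50 + 1 = 51 must push one box to 12.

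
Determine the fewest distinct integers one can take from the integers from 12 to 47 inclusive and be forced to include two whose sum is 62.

A set avoiding the sum 62 can contain at most one of each pair {x, 62−x}, plus the 4 elements whose complement lies outside the range or equal to its own complement.
The integers 12, …, 31 (20 of them) are such a set: any two sum to at least 12+13 = 25 and at most 30+31 = 61 < 62.
By pigeonhole, any 21st integer completes one of the 16 pairs, so 21 choices force a sum of 62.

21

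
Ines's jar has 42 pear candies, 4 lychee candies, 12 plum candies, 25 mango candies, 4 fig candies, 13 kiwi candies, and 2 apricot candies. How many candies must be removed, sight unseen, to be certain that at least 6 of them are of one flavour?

The 7 flavours are the holes; the candies drawn are the pigeons.
To avoid 6 of any one flavour, the worst case takes at most 5 of each flavour, or every candy of a flavour that has fewer than 5.
That gives 5 + 4 + 5 + 5 + 4 + 5 + 2 = 30 candies with no flavour reaching 6.
The next candy forces some flavour to 6, so 30 + 1 = 31.

31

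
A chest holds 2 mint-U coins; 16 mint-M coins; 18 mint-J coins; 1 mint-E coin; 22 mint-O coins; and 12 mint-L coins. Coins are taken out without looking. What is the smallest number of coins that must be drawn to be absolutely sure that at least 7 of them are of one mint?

An adversary could hand out at most 6 coins per mint (mint-U, mint-E run out sooner): 2 + 6 + 6 + 1 + 6 + 6 = 27 coins and still no mint has 7.
One more coin lands in a mint already at 6, so 28 draws are enough and 27 are not.

28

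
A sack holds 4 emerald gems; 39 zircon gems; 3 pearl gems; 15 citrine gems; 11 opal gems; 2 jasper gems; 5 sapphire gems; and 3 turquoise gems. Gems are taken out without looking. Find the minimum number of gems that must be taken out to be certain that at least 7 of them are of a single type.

The 8 types are the holes; the gems drawn are the pigeons.
To avoid 7 of any one type, the worst case takes at most 6 of each type, or every gem of a type that has fewer than 6.
That gives 4 + 6 + 3 + 6 + 6 + 2 + 5 + 3 = 35 gems with no type reaching 7.
The next gem forces some type to 7, so 35 + 1 = 36.

36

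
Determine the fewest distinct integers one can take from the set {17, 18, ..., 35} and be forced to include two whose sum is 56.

Two chosen integers sum to 56 exactly when both halves of some pair {x, 56−x} with 21 ≤ x ≤ 56−x ≤ 35 are chosen — 7 such pairs.
The remaining 5 elements (those with no distinct partner in range) can never complete a 56-sum, so the worst case takes all of them and one from each pair: 5 + 7 = 12.
By the pigeonhole principle, the 13th integer has to be the second member of some pair, so 12 + 1 = 13.

13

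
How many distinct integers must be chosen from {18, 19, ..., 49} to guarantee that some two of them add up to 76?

22

A set avoiding the sum 76 can contain at most one of each pair {x, 76−x}, plus the 10 elements whose complement lies outside the range or equal to its own complement.
The integers 18, …, 38 (21 of them) are such a set: any two sum to at least 18+19 = 37 and at most 37+38 = 75 < 76.
By the pigeonhole principle, any 22nd integer completes one of the 11 pairs, so 22 choices force a sum of 76.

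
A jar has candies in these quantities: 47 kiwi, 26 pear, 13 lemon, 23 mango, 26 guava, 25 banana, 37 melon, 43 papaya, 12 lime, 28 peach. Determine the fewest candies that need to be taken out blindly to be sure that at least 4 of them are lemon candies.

In the worst case for collecting lemon candies, every non-lemon candy comes out first.
There are 47 + 26 + 23 + 26 + 25 + 37 + 43 + 12 + 28 = 267 non-lemon candies altogether.
After those, each further candy must be lemon, so 267 + 4 = 271 draws guarantee 4 lemon candies.

271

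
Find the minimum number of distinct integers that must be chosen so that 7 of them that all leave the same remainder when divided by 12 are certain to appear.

73

The 12 residue classes mod 12 are the pigeonholes.
With 72 integers one could put 6 in each residue class and have no class reach 7.
The 73rd integer pushes some class to 7, so 12·6 + 1 = 73.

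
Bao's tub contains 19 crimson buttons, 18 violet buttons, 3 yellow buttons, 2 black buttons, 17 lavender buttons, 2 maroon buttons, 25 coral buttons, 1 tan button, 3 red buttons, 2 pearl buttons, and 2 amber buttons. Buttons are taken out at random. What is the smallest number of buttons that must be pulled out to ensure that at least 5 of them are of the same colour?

An adversary could hand out at most 4 buttons per colour (7 colours run out sooner): 4 + 4 + 3 + 2 + 4 + 2 + 4 + 1 + 3 + 2 + 2 = 31 buttons and still no colour has 5.
Pigeonhole: one more button lands in a colour already at 4, so 32 draws are enough and 31 are not.

32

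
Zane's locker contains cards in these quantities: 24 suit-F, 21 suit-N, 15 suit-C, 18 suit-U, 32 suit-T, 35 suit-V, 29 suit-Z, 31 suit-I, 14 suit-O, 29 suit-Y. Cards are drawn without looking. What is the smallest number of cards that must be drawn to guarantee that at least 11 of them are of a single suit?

An adversary could hand out at most 10 cards per suit: 10 + 10 + 10 + 10 + 10 + 10 + 10 + 10 + 10 + 10 = 100 cards and still no suit has 11.
By pigeonhole, one more card lands in a suit already at 10, so 101 draws are enough and 100 are not.

101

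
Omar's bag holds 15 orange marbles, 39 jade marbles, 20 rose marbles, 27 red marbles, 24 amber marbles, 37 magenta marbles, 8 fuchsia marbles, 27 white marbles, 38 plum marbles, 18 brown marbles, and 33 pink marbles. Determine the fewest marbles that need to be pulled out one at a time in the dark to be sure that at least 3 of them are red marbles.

262

In the worst case for collecting red marbles, every non-red marble comes out first.
There are 15 + 39 + 20 + 24 + 37 + 8 + 27 + 38 + 18 + 33 = 259 non-red marbles altogether.
After those, each further marble must be red, so 259 + 3 = 262 draws guarantee 3 red marbles.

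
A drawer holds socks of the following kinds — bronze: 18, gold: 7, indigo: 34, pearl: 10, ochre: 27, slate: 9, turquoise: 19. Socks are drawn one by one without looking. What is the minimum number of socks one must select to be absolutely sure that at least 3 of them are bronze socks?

In the worst case for collecting bronze socks, every non-bronze sock comes out first.
There are 7 + 34 + 10 + 27 + 9 + 19 = 106 non-bronze socks altogether.
After those, each further sock must be bronze, so 106 + 3 = 109 draws guarantee 3 bronze socks.

109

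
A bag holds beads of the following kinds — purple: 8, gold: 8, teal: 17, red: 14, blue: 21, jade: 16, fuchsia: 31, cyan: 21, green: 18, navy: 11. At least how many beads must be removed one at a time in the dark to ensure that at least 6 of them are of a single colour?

Put each drawn bead into a box by colour. The largest draw with every box below 6 takes min(count, 5) from each colour.
Σ min(cᵢ, 5) = 5 + 5 + 5 + 5 + 5 + 5 + 5 + 5 + 5 + 5 = 50.
Draw number 50 + 1 = 51 must push one box to 6.

51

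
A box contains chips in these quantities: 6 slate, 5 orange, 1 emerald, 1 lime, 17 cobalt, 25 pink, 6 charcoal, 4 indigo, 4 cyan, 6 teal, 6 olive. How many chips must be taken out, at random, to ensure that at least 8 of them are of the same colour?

Put each drawn chip into a box by colour. The largest draw with every box below 8 takes min(count, 7) from each colour; colours with fewer than 7 contribute all they have.
Σ min(cᵢ, 7) = 6 + 5 + 1 + 1 + 7 + 7 + 6 + 4 + 4 + 6 + 6 = 53.
Draw number 53 + 1 = 54 must push one box to 8.

54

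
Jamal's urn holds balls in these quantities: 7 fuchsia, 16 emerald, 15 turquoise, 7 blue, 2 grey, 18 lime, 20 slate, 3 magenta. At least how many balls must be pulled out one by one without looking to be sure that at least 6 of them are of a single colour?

By the pigeonhole principle, put each drawn ball into a box by colour. The largest draw with every box below 6 takes min(count, 5) from each colour; colours with fewer than 5 contribute all they have.
Σ min(cᵢ, 5) = 5 + 5 + 5 + 5 + 2 + 5 + 5 + 3 = 35.
Draw number 35 + 1 = 36 must push one box to 6.

36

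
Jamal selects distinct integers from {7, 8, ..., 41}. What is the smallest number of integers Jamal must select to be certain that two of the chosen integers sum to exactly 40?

A set avoiding the sum 40 can contain at most one of each pair {x, 40−x}, plus the 9 elements whose complement lies outside the range or equal to its own complement.
The integers 20, …, 41 (22 of them) are such a set: any two sum to at least 20+21 = 41 > 40.
By pigeonhole, any 23rd integer completes one of the 13 pairs, so 23 choices force a sum of 40.

23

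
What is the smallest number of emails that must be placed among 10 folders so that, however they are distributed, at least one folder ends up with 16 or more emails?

151

With 150 emails one could put exactly 15 in each of the 10 folders, and no folder would reach 16.
By pigeonhole, one more email must land in a folder that already has 15, giving it 16.
So 10 × 15 + 1 = 151 emails are required.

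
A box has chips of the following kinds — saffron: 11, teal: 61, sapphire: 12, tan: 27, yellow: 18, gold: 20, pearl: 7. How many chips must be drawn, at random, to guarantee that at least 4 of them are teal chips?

99

In the worst case for collecting teal chips, every non-teal chip comes out first.
There are 11 + 12 + 27 + 18 + 20 + 7 = 95 non-teal chips altogether.
After those, each further chip must be teal, so 95 + 4 = 99 draws guarantee 4 teal chips.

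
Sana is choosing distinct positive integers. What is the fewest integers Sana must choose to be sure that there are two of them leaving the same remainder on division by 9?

10

Pigeonhole: the 9 residue classes mod 9 are the pigeonholes.
With 9 integers one could put 1 in each residue class and have no class reach 2.
The 10th integer pushes some class to 2, so 9·1 + 1 = 10.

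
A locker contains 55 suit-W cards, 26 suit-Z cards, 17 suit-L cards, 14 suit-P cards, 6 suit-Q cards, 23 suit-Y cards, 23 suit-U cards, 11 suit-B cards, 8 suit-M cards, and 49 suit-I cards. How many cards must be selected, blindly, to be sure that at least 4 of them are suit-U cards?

213

In the worst case for collecting suit-U cards, every non-suit-U card comes out first.
There are 55 + 26 + 17 + 14 + 6 + 23 + 11 + 8 + 49 = 209 non-suit-U cards altogether.
After those, each further card must be suit-U, so 209 + 4 = 213 draws guarantee 4 suit-U cards.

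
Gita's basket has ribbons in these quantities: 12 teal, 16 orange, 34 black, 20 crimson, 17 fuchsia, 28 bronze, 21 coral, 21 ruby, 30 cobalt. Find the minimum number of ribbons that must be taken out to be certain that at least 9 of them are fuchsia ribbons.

191

In the worst case for collecting fuchsia ribbons, every non-fuchsia ribbon comes out first.
There are 12 + 16 + 34 + 20 + 28 + 21 + 21 + 30 = 182 non-fuchsia ribbons altogether.
After those, each further ribbon must be fuchsia, so 182 + 9 = 191 draws guarantee 9 fuchsia ribbons.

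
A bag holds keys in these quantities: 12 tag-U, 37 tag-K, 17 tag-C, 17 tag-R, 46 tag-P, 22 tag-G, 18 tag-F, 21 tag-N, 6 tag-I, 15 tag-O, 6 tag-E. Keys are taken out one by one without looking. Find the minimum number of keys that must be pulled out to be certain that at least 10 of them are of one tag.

Pigeonhole: the 11 tags are the holes; the keys drawn are the pigeons.
To avoid 10 of any one tag, the worst case takes at most 9 of each tag, or every key of a tag that has fewer than 9.
That gives 9 + 9 + 9 + 9 + 9 + 9 + 9 + 9 + 6 + 9 + 6 = 93 keys with no tag reaching 10.
The next key forces some tag to 10, so 93 + 1 = 94.

94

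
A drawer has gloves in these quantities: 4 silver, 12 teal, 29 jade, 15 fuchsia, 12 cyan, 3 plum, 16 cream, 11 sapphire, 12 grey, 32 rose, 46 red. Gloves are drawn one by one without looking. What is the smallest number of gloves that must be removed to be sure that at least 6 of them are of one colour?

An adversary could hand out at most 5 gloves per colour (silver, plum run out sooner): 4 + 5 + 5 + 5 + 5 + 3 + 5 + 5 + 5 + 5 + 5 = 52 gloves and still no colour has 6.
By pigeonhole, one more glove lands in a colour already at 5, so 53 draws are enough and 52 are not.

53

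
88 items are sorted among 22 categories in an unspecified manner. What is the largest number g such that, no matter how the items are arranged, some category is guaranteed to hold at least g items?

4

By pigeonhole, the 22 categories are the holes and the 88 items are the pigeons.
If every category held at most 3 items, the total would be at most 22 × 3 = 66, which is less than 88.
So some category holds at least ⌈88/22⌉ = 4 items.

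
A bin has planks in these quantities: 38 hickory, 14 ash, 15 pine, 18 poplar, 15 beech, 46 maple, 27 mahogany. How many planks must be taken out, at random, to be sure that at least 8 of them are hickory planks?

143

In the worst case for collecting hickory planks, every non-hickory plank comes out first.
There are 14 + 15 + 18 + 15 + 46 + 27 = 135 non-hickory planks altogether.
After those, each further plank must be hickory, so 135 + 8 = 143 draws guarantee 8 hickory planks.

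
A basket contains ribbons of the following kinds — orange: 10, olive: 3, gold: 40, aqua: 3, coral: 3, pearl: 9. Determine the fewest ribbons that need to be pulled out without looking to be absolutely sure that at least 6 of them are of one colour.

25

By the pigeonhole principle, put each drawn ribbon into a box by colour. The largest draw with every box below 6 takes min(count, 5) from each colour; colours with fewer than 5 contribute all they have.
Σ min(cᵢ, 5) = 5 + 3 + 5 + 3 + 3 + 5 = 24.
Draw number 24 + 1 = 25 must push one box to 6.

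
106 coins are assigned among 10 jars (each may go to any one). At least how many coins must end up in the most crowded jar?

11

By the pigeonhole principle, the 10 jars are the holes and the 106 coins are the pigeons.
If every jar held at most 10 coins, the total would be at most 10 × 10 = 100, which is less than 106.
So some jar holds at least ⌈106/10⌉ = 11 coins.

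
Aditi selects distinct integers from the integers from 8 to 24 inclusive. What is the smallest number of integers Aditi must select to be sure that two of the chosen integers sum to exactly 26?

13

Group the elements by complementary pair {x, 26−x}: {8,18}, {9,17}, {10,16}, …, giving 5 two-element pairs, the single value 13 (it cannot pair with itself since the integers are distinct), and 6 integers whose partner 26−x falls outside [8,24].
By pigeonhole, treating each of those 12 groups as a pigeonhole, one can pick one integer per group — 12 integers — with no two summing to 26.
The 13th integer lands in an occupied pair, forcing a sum of 26.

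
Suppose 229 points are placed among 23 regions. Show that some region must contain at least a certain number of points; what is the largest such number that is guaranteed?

10

The 23 regions are the holes and the 229 points are the pigeons.
If every region held at most 9 points, the total would be at most 23 × 9 = 207, which is less than 229.
So some region holds at least ⌈229/23⌉ = 10 points.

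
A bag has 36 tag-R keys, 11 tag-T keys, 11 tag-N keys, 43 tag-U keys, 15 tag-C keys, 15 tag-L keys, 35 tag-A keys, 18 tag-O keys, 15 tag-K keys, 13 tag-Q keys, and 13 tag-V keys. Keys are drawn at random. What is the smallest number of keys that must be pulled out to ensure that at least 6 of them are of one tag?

An adversary could hand out at most 5 keys per tag: 5 + 5 + 5 + 5 + 5 + 5 + 5 + 5 + 5 + 5 + 5 = 55 keys and still no tag has 6.
Pigeonhole: one more key lands in a tag already at 5, so 56 draws are enough and 55 are not.

56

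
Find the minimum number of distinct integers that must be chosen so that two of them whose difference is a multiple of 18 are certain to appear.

Integers whose pairwise differences are multiples of 18 are exactly those sharing a remainder mod 18. By the pigeonhole principle, the 18 residue classes mod 18 are the pigeonholes.
With 18 integers one could put 1 in each residue class and have no class reach 2.
The 19th integer pushes some class to 2, so 18·1 + 1 = 19.

19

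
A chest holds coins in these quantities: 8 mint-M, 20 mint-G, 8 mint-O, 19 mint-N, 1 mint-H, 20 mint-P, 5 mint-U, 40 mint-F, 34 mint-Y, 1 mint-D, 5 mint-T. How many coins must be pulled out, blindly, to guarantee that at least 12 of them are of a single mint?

84

By the pigeonhole principle, the 11 mints are the holes; the coins drawn are the pigeons.
To avoid 12 of any one mint, the worst case takes at most 11 of each mint, or every coin of a mint that has fewer than 11.
That gives 8 + 11 + 8 + 11 + 1 + 11 + 5 + 11 + 11 + 1 + 5 = 83 coins with no mint reaching 12.
The next coin forces some mint to 12, so 83 + 1 = 84.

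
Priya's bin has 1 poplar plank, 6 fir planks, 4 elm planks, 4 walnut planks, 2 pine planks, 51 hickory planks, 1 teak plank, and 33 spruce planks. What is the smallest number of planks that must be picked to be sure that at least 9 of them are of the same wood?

By pigeonhole, the 8 woods are the holes; the planks drawn are the pigeons.
To avoid 9 of any one wood, the worst case takes at most 8 of each wood, or every plank of a wood that has fewer than 8.
That gives 1 + 6 + 4 + 4 + 2 + 8 + 1 + 8 = 34 planks with no wood reaching 9.
The next plank forces some wood to 9, so 34 + 1 = 35.

35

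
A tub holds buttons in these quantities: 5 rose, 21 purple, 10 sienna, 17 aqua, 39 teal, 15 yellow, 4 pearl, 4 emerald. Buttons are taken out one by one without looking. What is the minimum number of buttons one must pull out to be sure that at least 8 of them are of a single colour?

The 8 colours are the holes; the buttons drawn are the pigeons.
To avoid 8 of any one colour, the worst case takes at most 7 of each colour, or every button of a colour that has fewer than 7.
That gives 5 + 7 + 7 + 7 + 7 + 7 + 4 + 4 = 48 buttons with no colour reaching 8.
The next button forces some colour to 8, so 48 + 1 = 49.

49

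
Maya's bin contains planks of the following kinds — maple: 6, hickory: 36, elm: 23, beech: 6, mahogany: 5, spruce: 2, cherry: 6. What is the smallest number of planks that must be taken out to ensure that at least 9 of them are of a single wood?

An adversary could hand out at most 8 planks per wood (5 woods run out sooner): 6 + 8 + 8 + 6 + 5 + 2 + 6 = 41 planks and still no wood has 9.
Pigeonhole: one more plank lands in a wood already at 8, so 42 draws are enough and 41 are not.

42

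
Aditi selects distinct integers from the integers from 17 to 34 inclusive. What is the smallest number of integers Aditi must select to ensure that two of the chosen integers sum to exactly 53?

11

A set avoiding the sum 53 can contain at most one of each pair {x, 53−x}, plus the 2 elements whose complement lies outside the range.
The integers 17, …, 26 (10 of them) are such a set: any two sum to at least 17+18 = 35 and at most 25+26 = 51 < 53.
By pigeonhole, any 11th integer completes one of the 8 pairs, so 11 choices force a sum of 53.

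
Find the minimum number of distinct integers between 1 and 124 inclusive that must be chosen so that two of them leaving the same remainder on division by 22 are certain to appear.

By the pigeonhole principle, the 22 residue classes mod 22 are the pigeonholes.
With 22 integers one could put 1 in each residue class and have no class reach 2.
The 23rd integer pushes some class to 2, so 22·1 + 1 = 23.

23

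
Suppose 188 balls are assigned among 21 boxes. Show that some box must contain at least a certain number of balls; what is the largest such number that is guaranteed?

The 21 boxes are the holes and the 188 balls are the pigeons.
If every box held at most 8 balls, the total would be at most 21 × 8 = 168, which is less than 188.
So some box holds at least ⌈188/21⌉ = 9 balls.

9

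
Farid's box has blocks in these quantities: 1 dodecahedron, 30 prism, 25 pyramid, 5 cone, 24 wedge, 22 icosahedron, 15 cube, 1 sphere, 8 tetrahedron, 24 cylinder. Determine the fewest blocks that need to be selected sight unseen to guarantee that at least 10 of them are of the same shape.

70

An adversary could hand out at most 9 blocks per shape (4 shapes run out sooner): 1 + 9 + 9 + 5 + 9 + 9 + 9 + 1 + 8 + 9 = 69 blocks and still no shape has 10.
By the pigeonhole principle, one more block lands in a shape already at 9, so 70 draws are enough and 69 are not.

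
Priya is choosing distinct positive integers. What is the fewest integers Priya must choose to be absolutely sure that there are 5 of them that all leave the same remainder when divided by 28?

The 28 residue classes mod 28 are the pigeonholes.
With 112 integers one could put 4 in each residue class and have no class reach 5.
The 113th integer pushes some class to 5, so 28·4 + 1 = 113.

113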